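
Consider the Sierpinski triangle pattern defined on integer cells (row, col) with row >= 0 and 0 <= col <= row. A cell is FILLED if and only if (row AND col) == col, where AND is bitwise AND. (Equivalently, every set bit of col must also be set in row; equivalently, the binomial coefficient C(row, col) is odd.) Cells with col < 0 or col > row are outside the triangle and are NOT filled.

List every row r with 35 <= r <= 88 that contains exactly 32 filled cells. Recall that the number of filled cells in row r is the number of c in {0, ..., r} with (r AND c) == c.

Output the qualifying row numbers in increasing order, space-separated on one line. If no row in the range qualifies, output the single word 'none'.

Answer: 47 55 59 61 62 79 87

Derivation:
Row r has 2^popcount(r) filled cells, so we need popcount(r) = log2(32) = 5.
Scan r = 35..88 and keep those with exactly 5 one-bits:
r=35=100011 popcount=3 -> skip
r=36=100100 popcount=2 -> skip
r=37=100101 popcount=3 -> skip
r=38=100110 popcount=3 -> skip
r=39=100111 popcount=4 -> skip
r=40=101000 popcount=2 -> skip
r=41=101001 popcount=3 -> skip
r=42=101010 popcount=3 -> skip
r=43=101011 popcount=4 -> skip
r=44=101100 popcount=3 -> skip
r=45=101101 popcount=4 -> skip
r=46=101110 popcount=4 -> skip
r=47=101111 popcount=5 -> KEEP
r=48=110000 popcount=2 -> skip
r=49=110001 popcount=3 -> skip
r=50=110010 popcount=3 -> skip
r=51=110011 popcount=4 -> skip
r=52=110100 popcount=3 -> skip
r=53=110101 popcount=4 -> skip
r=54=110110 popcount=4 -> skip
r=55=110111 popcount=5 -> KEEP
r=56=111000 popcount=3 -> skip
r=57=111001 popcount=4 -> skip
r=58=111010 popcount=4 -> skip
r=59=111011 popcount=5 -> KEEP
r=60=111100 popcount=4 -> skip
r=61=111101 popcount=5 -> KEEP
r=62=111110 popcount=5 -> KEEP
r=63=111111 popcount=6 -> skip
r=64=1000000 popcount=1 -> skip
r=65=1000001 popcount=2 -> skip
r=66=1000010 popcount=2 -> skip
r=67=1000011 popcount=3 -> skip
r=68=1000100 popcount=2 -> skip
r=69=1000101 popcount=3 -> skip
r=70=1000110 popcount=3 -> skip
r=71=1000111 popcount=4 -> skip
r=72=1001000 popcount=2 -> skip
r=73=1001001 popcount=3 -> skip
r=74=1001010 popcount=3 -> skip
r=75=1001011 popcount=4 -> skip
r=76=1001100 popcount=3 -> skip
r=77=1001101 popcount=4 -> skip
r=78=1001110 popcount=4 -> skip
r=79=1001111 popcount=5 -> KEEP
r=80=1010000 popcount=2 -> skip
r=81=1010001 popcount=3 -> skip
r=82=1010010 popcount=3 -> skip
r=83=1010011 popcount=4 -> skip
r=84=1010100 popcount=3 -> skip
r=85=1010101 popcount=4 -> skip
r=86=1010110 popcount=4 -> skip
r=87=1010111 popcount=5 -> KEEP
r=88=1011000 popcount=3 -> skip
Kept rows: 47 55 59 61 62 79 87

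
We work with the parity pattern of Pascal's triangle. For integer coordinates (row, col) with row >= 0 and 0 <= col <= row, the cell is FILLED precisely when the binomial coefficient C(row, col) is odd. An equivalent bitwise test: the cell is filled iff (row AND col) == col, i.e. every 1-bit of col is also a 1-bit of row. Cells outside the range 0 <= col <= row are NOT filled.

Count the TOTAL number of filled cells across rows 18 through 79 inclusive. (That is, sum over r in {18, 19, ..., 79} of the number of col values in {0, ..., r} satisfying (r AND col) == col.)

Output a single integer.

Answer: 804

Derivation:
r18=10010 pc2: +4 =4
r19=10011 pc3: +8 =12
r20=10100 pc2: +4 =16
r21=10101 pc3: +8 =24
r22=10110 pc3: +8 =32
r23=10111 pc4: +16 =48
r24=11000 pc2: +4 =52
r25=11001 pc3: +8 =60
r26=11010 pc3: +8 =68
r27=11011 pc4: +16 =84
r28=11100 pc3: +8 =92
r29=11101 pc4: +16 =108
r30=11110 pc4: +16 =124
r31=11111 pc5: +32 =156
r32=100000 pc1: +2 =158
r33=100001 pc2: +4 =162
r34=100010 pc2: +4 =166
r35=100011 pc3: +8 =174
r36=100100 pc2: +4 =178
r37=100101 pc3: +8 =186
r38=100110 pc3: +8 =194
r39=100111 pc4: +16 =210
r40=101000 pc2: +4 =214
r41=101001 pc3: +8 =222
r42=101010 pc3: +8 =230
r43=101011 pc4: +16 =246
r44=101100 pc3: +8 =254
r45=101101 pc4: +16 =270
r46=101110 pc4: +16 =286
r47=101111 pc5: +32 =318
r48=110000 pc2: +4 =322
r49=110001 pc3: +8 =330
r50=110010 pc3: +8 =338
r51=110011 pc4: +16 =354
r52=110100 pc3: +8 =362
r53=110101 pc4: +16 =378
r54=110110 pc4: +16 =394
r55=110111 pc5: +32 =426
r56=111000 pc3: +8 =434
r57=111001 pc4: +16 =450
r58=111010 pc4: +16 =466
r59=111011 pc5: +32 =498
r60=111100 pc4: +16 =514
r61=111101 pc5: +32 =546
r62=111110 pc5: +32 =578
r63=111111 pc6: +64 =642
r64=1000000 pc1: +2 =644
r65=1000001 pc2: +4 =648
r66=1000010 pc2: +4 =652
r67=1000011 pc3: +8 =660
r68=1000100 pc2: +4 =664
r69=1000101 pc3: +8 =672
r70=1000110 pc3: +8 =680
r71=1000111 pc4: +16 =696
r72=1001000 pc2: +4 =700
r73=1001001 pc3: +8 =708
r74=1001010 pc3: +8 =716
r75=1001011 pc4: +16 =732
r76=1001100 pc3: +8 =740
r77=1001101 pc4: +16 =756
r78=1001110 pc4: +16 =772
r79=1001111 pc5: +32 =804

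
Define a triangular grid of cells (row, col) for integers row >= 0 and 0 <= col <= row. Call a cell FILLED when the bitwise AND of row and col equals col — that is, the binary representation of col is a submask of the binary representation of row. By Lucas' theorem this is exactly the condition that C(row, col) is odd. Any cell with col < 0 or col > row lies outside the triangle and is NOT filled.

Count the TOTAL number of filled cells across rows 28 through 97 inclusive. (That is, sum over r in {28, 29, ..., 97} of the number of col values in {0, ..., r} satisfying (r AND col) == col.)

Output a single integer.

Answer: 1056

Derivation:
r28=11100 pc3: +8 =8
r29=11101 pc4: +16 =24
r30=11110 pc4: +16 =40
r31=11111 pc5: +32 =72
r32=100000 pc1: +2 =74
r33=100001 pc2: +4 =78
r34=100010 pc2: +4 =82
r35=100011 pc3: +8 =90
r36=100100 pc2: +4 =94
r37=100101 pc3: +8 =102
r38=100110 pc3: +8 =110
r39=100111 pc4: +16 =126
r40=101000 pc2: +4 =130
r41=101001 pc3: +8 =138
r42=101010 pc3: +8 =146
r43=101011 pc4: +16 =162
r44=101100 pc3: +8 =170
r45=101101 pc4: +16 =186
r46=101110 pc4: +16 =202
r47=101111 pc5: +32 =234
r48=110000 pc2: +4 =238
r49=110001 pc3: +8 =246
r50=110010 pc3: +8 =254
r51=110011 pc4: +16 =270
r52=110100 pc3: +8 =278
r53=110101 pc4: +16 =294
r54=110110 pc4: +16 =310
r55=110111 pc5: +32 =342
r56=111000 pc3: +8 =350
r57=111001 pc4: +16 =366
r58=111010 pc4: +16 =382
r59=111011 pc5: +32 =414
r60=111100 pc4: +16 =430
r61=111101 pc5: +32 =462
r62=111110 pc5: +32 =494
r63=111111 pc6: +64 =558
r64=1000000 pc1: +2 =560
r65=1000001 pc2: +4 =564
r66=1000010 pc2: +4 =568
r67=1000011 pc3: +8 =576
r68=1000100 pc2: +4 =580
r69=1000101 pc3: +8 =588
r70=1000110 pc3: +8 =596
r71=1000111 pc4: +16 =612
r72=1001000 pc2: +4 =616
r73=1001001 pc3: +8 =624
r74=1001010 pc3: +8 =632
r75=1001011 pc4: +16 =648
r76=1001100 pc3: +8 =656
r77=1001101 pc4: +16 =672
r78=1001110 pc4: +16 =688
r79=1001111 pc5: +32 =720
r80=1010000 pc2: +4 =724
r81=1010001 pc3: +8 =732
r82=1010010 pc3: +8 =740
r83=1010011 pc4: +16 =756
r84=1010100 pc3: +8 =764
r85=1010101 pc4: +16 =780
r86=1010110 pc4: +16 =796
r87=1010111 pc5: +32 =828
r88=1011000 pc3: +8 =836
r89=1011001 pc4: +16 =852
r90=1011010 pc4: +16 =868
r91=1011011 pc5: +32 =900
r92=1011100 pc4: +16 =916
r93=1011101 pc5: +32 =948
r94=1011110 pc5: +32 =980
r95=1011111 pc6: +64 =1044
r96=1100000 pc2: +4 =1048
r97=1100001 pc3: +8 =1056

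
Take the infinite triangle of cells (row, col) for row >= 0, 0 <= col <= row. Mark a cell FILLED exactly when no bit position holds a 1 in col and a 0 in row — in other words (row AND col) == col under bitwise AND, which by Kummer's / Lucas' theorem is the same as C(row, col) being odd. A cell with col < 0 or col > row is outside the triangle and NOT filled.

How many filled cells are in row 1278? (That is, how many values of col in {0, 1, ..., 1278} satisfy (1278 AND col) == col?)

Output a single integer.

1278 in binary = 10011111110
popcount(1278) = number of 1-bits in 10011111110 = 8
A col c satisfies (1278 AND c) == c iff every set bit of c is also set in 1278; each of the 8 set bits of 1278 can independently be on or off in c.
count = 2^8 = 256

Answer: 256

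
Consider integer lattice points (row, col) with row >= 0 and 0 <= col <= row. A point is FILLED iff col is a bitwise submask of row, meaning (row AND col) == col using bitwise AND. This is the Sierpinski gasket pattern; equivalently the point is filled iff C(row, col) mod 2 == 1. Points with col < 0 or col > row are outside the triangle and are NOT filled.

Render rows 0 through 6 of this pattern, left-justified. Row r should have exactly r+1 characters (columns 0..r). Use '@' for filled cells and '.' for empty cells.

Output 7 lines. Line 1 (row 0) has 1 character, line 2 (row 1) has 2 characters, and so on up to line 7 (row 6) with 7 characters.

Answer: @
@@
@.@
@@@@
@...@
@@..@@
@.@.@.@

Derivation:
r0=0: @
r1=1: @@
r2=10: @.@
r3=11: @@@@
r4=100: @...@
r5=101: @@..@@
r6=110: @.@.@.@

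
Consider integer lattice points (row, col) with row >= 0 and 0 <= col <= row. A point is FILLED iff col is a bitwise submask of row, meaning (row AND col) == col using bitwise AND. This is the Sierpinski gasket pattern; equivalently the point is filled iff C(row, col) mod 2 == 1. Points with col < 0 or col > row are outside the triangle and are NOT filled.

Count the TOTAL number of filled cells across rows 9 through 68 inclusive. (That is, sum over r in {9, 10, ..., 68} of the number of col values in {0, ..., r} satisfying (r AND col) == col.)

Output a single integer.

Answer: 722

Derivation:
r9=1001 pc2: +4 =4
r10=1010 pc2: +4 =8
r11=1011 pc3: +8 =16
r12=1100 pc2: +4 =20
r13=1101 pc3: +8 =28
r14=1110 pc3: +8 =36
r15=1111 pc4: +16 =52
r16=10000 pc1: +2 =54
r17=10001 pc2: +4 =58
r18=10010 pc2: +4 =62
r19=10011 pc3: +8 =70
r20=10100 pc2: +4 =74
r21=10101 pc3: +8 =82
r22=10110 pc3: +8 =90
r23=10111 pc4: +16 =106
r24=11000 pc2: +4 =110
r25=11001 pc3: +8 =118
r26=11010 pc3: +8 =126
r27=11011 pc4: +16 =142
r28=11100 pc3: +8 =150
r29=11101 pc4: +16 =166
r30=11110 pc4: +16 =182
r31=11111 pc5: +32 =214
r32=100000 pc1: +2 =216
r33=100001 pc2: +4 =220
r34=100010 pc2: +4 =224
r35=100011 pc3: +8 =232
r36=100100 pc2: +4 =236
r37=100101 pc3: +8 =244
r38=100110 pc3: +8 =252
r39=100111 pc4: +16 =268
r40=101000 pc2: +4 =272
r41=101001 pc3: +8 =280
r42=101010 pc3: +8 =288
r43=101011 pc4: +16 =304
r44=101100 pc3: +8 =312
r45=101101 pc4: +16 =328
r46=101110 pc4: +16 =344
r47=101111 pc5: +32 =376
r48=110000 pc2: +4 =380
r49=110001 pc3: +8 =388
r50=110010 pc3: +8 =396
r51=110011 pc4: +16 =412
r52=110100 pc3: +8 =420
r53=110101 pc4: +16 =436
r54=110110 pc4: +16 =452
r55=110111 pc5: +32 =484
r56=111000 pc3: +8 =492
r57=111001 pc4: +16 =508
r58=111010 pc4: +16 =524
r59=111011 pc5: +32 =556
r60=111100 pc4: +16 =572
r61=111101 pc5: +32 =604
r62=111110 pc5: +32 =636
r63=111111 pc6: +64 =700
r64=1000000 pc1: +2 =702
r65=1000001 pc2: +4 =706
r66=1000010 pc2: +4 =710
r67=1000011 pc3: +8 =718
r68=1000100 pc2: +4 =722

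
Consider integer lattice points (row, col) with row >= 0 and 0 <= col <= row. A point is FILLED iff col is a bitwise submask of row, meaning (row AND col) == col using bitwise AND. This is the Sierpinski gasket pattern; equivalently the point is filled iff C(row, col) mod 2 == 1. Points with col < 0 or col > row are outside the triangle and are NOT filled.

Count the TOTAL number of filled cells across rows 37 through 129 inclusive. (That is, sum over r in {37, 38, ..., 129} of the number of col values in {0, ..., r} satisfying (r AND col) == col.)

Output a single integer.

r37=100101 pc3: +8 =8
r38=100110 pc3: +8 =16
r39=100111 pc4: +16 =32
r40=101000 pc2: +4 =36
r41=101001 pc3: +8 =44
r42=101010 pc3: +8 =52
r43=101011 pc4: +16 =68
r44=101100 pc3: +8 =76
r45=101101 pc4: +16 =92
r46=101110 pc4: +16 =108
r47=101111 pc5: +32 =140
r48=110000 pc2: +4 =144
r49=110001 pc3: +8 =152
r50=110010 pc3: +8 =160
r51=110011 pc4: +16 =176
r52=110100 pc3: +8 =184
r53=110101 pc4: +16 =200
r54=110110 pc4: +16 =216
r55=110111 pc5: +32 =248
r56=111000 pc3: +8 =256
r57=111001 pc4: +16 =272
r58=111010 pc4: +16 =288
r59=111011 pc5: +32 =320
r60=111100 pc4: +16 =336
r61=111101 pc5: +32 =368
r62=111110 pc5: +32 =400
r63=111111 pc6: +64 =464
r64=1000000 pc1: +2 =466
r65=1000001 pc2: +4 =470
r66=1000010 pc2: +4 =474
r67=1000011 pc3: +8 =482
r68=1000100 pc2: +4 =486
r69=1000101 pc3: +8 =494
r70=1000110 pc3: +8 =502
r71=1000111 pc4: +16 =518
r72=1001000 pc2: +4 =522
r73=1001001 pc3: +8 =530
r74=1001010 pc3: +8 =538
r75=1001011 pc4: +16 =554
r76=1001100 pc3: +8 =562
r77=1001101 pc4: +16 =578
r78=1001110 pc4: +16 =594
r79=1001111 pc5: +32 =626
r80=1010000 pc2: +4 =630
r81=1010001 pc3: +8 =638
r82=1010010 pc3: +8 =646
r83=1010011 pc4: +16 =662
r84=1010100 pc3: +8 =670
r85=1010101 pc4: +16 =686
r86=1010110 pc4: +16 =702
r87=1010111 pc5: +32 =734
r88=1011000 pc3: +8 =742
r89=1011001 pc4: +16 =758
r90=1011010 pc4: +16 =774
r91=1011011 pc5: +32 =806
r92=1011100 pc4: +16 =822
r93=1011101 pc5: +32 =854
r94=1011110 pc5: +32 =886
r95=1011111 pc6: +64 =950
r96=1100000 pc2: +4 =954
r97=1100001 pc3: +8 =962
r98=1100010 pc3: +8 =970
r99=1100011 pc4: +16 =986
r100=1100100 pc3: +8 =994
r101=1100101 pc4: +16 =1010
r102=1100110 pc4: +16 =1026
r103=1100111 pc5: +32 =1058
r104=1101000 pc3: +8 =1066
r105=1101001 pc4: +16 =1082
r106=1101010 pc4: +16 =1098
r107=1101011 pc5: +32 =1130
r108=1101100 pc4: +16 =1146
r109=1101101 pc5: +32 =1178
r110=1101110 pc5: +32 =1210
r111=1101111 pc6: +64 =1274
r112=1110000 pc3: +8 =1282
r113=1110001 pc4: +16 =1298
r114=1110010 pc4: +16 =1314
r115=1110011 pc5: +32 =1346
r116=1110100 pc4: +16 =1362
r117=1110101 pc5: +32 =1394
r118=1110110 pc5: +32 =1426
r119=1110111 pc6: +64 =1490
r120=1111000 pc4: +16 =1506
r121=1111001 pc5: +32 =1538
r122=1111010 pc5: +32 =1570
r123=1111011 pc6: +64 =1634
r124=1111100 pc5: +32 =1666
r125=1111101 pc6: +64 =1730
r126=1111110 pc6: +64 =1794
r127=1111111 pc7: +128 =1922
r128=10000000 pc1: +2 =1924
r129=10000001 pc2: +4 =1928

Answer: 1928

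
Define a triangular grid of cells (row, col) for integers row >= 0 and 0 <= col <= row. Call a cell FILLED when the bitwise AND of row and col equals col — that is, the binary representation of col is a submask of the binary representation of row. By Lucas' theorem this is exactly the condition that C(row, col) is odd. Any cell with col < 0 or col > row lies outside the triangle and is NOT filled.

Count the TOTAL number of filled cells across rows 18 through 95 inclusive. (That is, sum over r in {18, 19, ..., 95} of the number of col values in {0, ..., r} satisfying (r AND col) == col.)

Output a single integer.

r18=10010 pc2: +4 =4
r19=10011 pc3: +8 =12
r20=10100 pc2: +4 =16
r21=10101 pc3: +8 =24
r22=10110 pc3: +8 =32
r23=10111 pc4: +16 =48
r24=11000 pc2: +4 =52
r25=11001 pc3: +8 =60
r26=11010 pc3: +8 =68
r27=11011 pc4: +16 =84
r28=11100 pc3: +8 =92
r29=11101 pc4: +16 =108
r30=11110 pc4: +16 =124
r31=11111 pc5: +32 =156
r32=100000 pc1: +2 =158
r33=100001 pc2: +4 =162
r34=100010 pc2: +4 =166
r35=100011 pc3: +8 =174
r36=100100 pc2: +4 =178
r37=100101 pc3: +8 =186
r38=100110 pc3: +8 =194
r39=100111 pc4: +16 =210
r40=101000 pc2: +4 =214
r41=101001 pc3: +8 =222
r42=101010 pc3: +8 =230
r43=101011 pc4: +16 =246
r44=101100 pc3: +8 =254
r45=101101 pc4: +16 =270
r46=101110 pc4: +16 =286
r47=101111 pc5: +32 =318
r48=110000 pc2: +4 =322
r49=110001 pc3: +8 =330
r50=110010 pc3: +8 =338
r51=110011 pc4: +16 =354
r52=110100 pc3: +8 =362
r53=110101 pc4: +16 =378
r54=110110 pc4: +16 =394
r55=110111 pc5: +32 =426
r56=111000 pc3: +8 =434
r57=111001 pc4: +16 =450
r58=111010 pc4: +16 =466
r59=111011 pc5: +32 =498
r60=111100 pc4: +16 =514
r61=111101 pc5: +32 =546
r62=111110 pc5: +32 =578
r63=111111 pc6: +64 =642
r64=1000000 pc1: +2 =644
r65=1000001 pc2: +4 =648
r66=1000010 pc2: +4 =652
r67=1000011 pc3: +8 =660
r68=1000100 pc2: +4 =664
r69=1000101 pc3: +8 =672
r70=1000110 pc3: +8 =680
r71=1000111 pc4: +16 =696
r72=1001000 pc2: +4 =700
r73=1001001 pc3: +8 =708
r74=1001010 pc3: +8 =716
r75=1001011 pc4: +16 =732
r76=1001100 pc3: +8 =740
r77=1001101 pc4: +16 =756
r78=1001110 pc4: +16 =772
r79=1001111 pc5: +32 =804
r80=1010000 pc2: +4 =808
r81=1010001 pc3: +8 =816
r82=1010010 pc3: +8 =824
r83=1010011 pc4: +16 =840
r84=1010100 pc3: +8 =848
r85=1010101 pc4: +16 =864
r86=1010110 pc4: +16 =880
r87=1010111 pc5: +32 =912
r88=1011000 pc3: +8 =920
r89=1011001 pc4: +16 =936
r90=1011010 pc4: +16 =952
r91=1011011 pc5: +32 =984
r92=1011100 pc4: +16 =1000
r93=1011101 pc5: +32 =1032
r94=1011110 pc5: +32 =1064
r95=1011111 pc6: +64 =1128

Answer: 1128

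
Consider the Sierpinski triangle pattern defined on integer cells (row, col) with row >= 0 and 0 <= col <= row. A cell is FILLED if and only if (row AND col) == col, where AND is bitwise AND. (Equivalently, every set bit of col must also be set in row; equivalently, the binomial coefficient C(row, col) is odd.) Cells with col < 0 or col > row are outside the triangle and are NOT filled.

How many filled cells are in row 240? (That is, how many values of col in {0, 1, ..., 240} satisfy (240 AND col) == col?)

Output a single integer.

240 in binary = 11110000
popcount(240) = number of 1-bits in 11110000 = 4
A col c satisfies (240 AND c) == c iff every set bit of c is also set in 240; each of the 4 set bits of 240 can independently be on or off in c.
count = 2^4 = 16

Answer: 16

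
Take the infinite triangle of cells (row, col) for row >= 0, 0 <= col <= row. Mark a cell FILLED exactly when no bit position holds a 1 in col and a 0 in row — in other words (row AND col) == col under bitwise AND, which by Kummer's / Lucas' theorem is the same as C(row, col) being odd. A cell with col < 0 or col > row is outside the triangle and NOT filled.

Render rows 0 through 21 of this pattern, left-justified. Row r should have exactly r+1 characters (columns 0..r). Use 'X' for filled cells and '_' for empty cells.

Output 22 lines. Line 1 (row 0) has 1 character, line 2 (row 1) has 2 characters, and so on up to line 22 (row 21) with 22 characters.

Answer: X
XX
X_X
XXXX
X___X
XX__XX
X_X_X_X
XXXXXXXX
X_______X
XX______XX
X_X_____X_X
XXXX____XXXX
X___X___X___X
XX__XX__XX__XX
X_X_X_X_X_X_X_X
XXXXXXXXXXXXXXXX
X_______________X
XX______________XX
X_X_____________X_X
XXXX____________XXXX
X___X___________X___X
XX__XX__________XX__XX

Derivation:
r0=0: X
r1=1: XX
r2=10: X_X
r3=11: XXXX
r4=100: X___X
r5=101: XX__XX
r6=110: X_X_X_X
r7=111: XXXXXXXX
r8=1000: X_______X
r9=1001: XX______XX
r10=1010: X_X_____X_X
r11=1011: XXXX____XXXX
r12=1100: X___X___X___X
r13=1101: XX__XX__XX__XX
r14=1110: X_X_X_X_X_X_X_X
r15=1111: XXXXXXXXXXXXXXXX
r16=10000: X_______________X
r17=10001: XX______________XX
r18=10010: X_X_____________X_X
r19=10011: XXXX____________XXXX
r20=10100: X___X___________X___X
r21=10101: XX__XX__________XX__XX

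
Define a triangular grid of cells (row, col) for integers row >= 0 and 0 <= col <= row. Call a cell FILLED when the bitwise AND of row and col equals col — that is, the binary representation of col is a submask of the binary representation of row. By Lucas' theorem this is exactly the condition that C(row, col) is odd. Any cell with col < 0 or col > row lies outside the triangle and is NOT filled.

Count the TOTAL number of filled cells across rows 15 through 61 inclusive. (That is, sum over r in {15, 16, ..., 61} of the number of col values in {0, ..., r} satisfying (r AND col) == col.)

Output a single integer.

Answer: 568

Derivation:
r15=1111 pc4: +16 =16
r16=10000 pc1: +2 =18
r17=10001 pc2: +4 =22
r18=10010 pc2: +4 =26
r19=10011 pc3: +8 =34
r20=10100 pc2: +4 =38
r21=10101 pc3: +8 =46
r22=10110 pc3: +8 =54
r23=10111 pc4: +16 =70
r24=11000 pc2: +4 =74
r25=11001 pc3: +8 =82
r26=11010 pc3: +8 =90
r27=11011 pc4: +16 =106
r28=11100 pc3: +8 =114
r29=11101 pc4: +16 =130
r30=11110 pc4: +16 =146
r31=11111 pc5: +32 =178
r32=100000 pc1: +2 =180
r33=100001 pc2: +4 =184
r34=100010 pc2: +4 =188
r35=100011 pc3: +8 =196
r36=100100 pc2: +4 =200
r37=100101 pc3: +8 =208
r38=100110 pc3: +8 =216
r39=100111 pc4: +16 =232
r40=101000 pc2: +4 =236
r41=101001 pc3: +8 =244
r42=101010 pc3: +8 =252
r43=101011 pc4: +16 =268
r44=101100 pc3: +8 =276
r45=101101 pc4: +16 =292
r46=101110 pc4: +16 =308
r47=101111 pc5: +32 =340
r48=110000 pc2: +4 =344
r49=110001 pc3: +8 =352
r50=110010 pc3: +8 =360
r51=110011 pc4: +16 =376
r52=110100 pc3: +8 =384
r53=110101 pc4: +16 =400
r54=110110 pc4: +16 =416
r55=110111 pc5: +32 =448
r56=111000 pc3: +8 =456
r57=111001 pc4: +16 =472
r58=111010 pc4: +16 =488
r59=111011 pc5: +32 =520
r60=111100 pc4: +16 =536
r61=111101 pc5: +32 =568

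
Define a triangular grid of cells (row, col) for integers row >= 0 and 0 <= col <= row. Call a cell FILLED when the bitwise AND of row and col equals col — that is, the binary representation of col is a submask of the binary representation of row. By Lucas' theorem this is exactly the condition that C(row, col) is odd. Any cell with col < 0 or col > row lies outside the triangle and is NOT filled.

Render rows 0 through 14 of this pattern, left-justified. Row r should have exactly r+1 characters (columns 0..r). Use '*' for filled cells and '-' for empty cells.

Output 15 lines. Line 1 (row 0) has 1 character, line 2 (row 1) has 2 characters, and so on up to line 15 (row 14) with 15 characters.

Answer: *
**
*-*
****
*---*
**--**
*-*-*-*
********
*-------*
**------**
*-*-----*-*
****----****
*---*---*---*
**--**--**--**
*-*-*-*-*-*-*-*

Derivation:
r0=0: *
r1=1: **
r2=10: *-*
r3=11: ****
r4=100: *---*
r5=101: **--**
r6=110: *-*-*-*
r7=111: ********
r8=1000: *-------*
r9=1001: **------**
r10=1010: *-*-----*-*
r11=1011: ****----****
r12=1100: *---*---*---*
r13=1101: **--**--**--**
r14=1110: *-*-*-*-*-*-*-*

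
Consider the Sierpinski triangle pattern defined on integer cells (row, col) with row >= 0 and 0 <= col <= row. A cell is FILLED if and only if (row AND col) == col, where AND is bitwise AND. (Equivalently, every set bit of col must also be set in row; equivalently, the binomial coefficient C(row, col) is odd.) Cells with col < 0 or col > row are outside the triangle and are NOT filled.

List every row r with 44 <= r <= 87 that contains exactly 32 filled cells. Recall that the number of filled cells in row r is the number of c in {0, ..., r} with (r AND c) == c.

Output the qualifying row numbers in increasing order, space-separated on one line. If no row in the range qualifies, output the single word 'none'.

Answer: 47 55 59 61 62 79 87

Derivation:
Row r has 2^popcount(r) filled cells, so we need popcount(r) = log2(32) = 5.
Scan r = 44..87 and keep those with exactly 5 one-bits:
r=44=101100 popcount=3 -> skip
r=45=101101 popcount=4 -> skip
r=46=101110 popcount=4 -> skip
r=47=101111 popcount=5 -> KEEP
r=48=110000 popcount=2 -> skip
r=49=110001 popcount=3 -> skip
r=50=110010 popcount=3 -> skip
r=51=110011 popcount=4 -> skip
r=52=110100 popcount=3 -> skip
r=53=110101 popcount=4 -> skip
r=54=110110 popcount=4 -> skip
r=55=110111 popcount=5 -> KEEP
r=56=111000 popcount=3 -> skip
r=57=111001 popcount=4 -> skip
r=58=111010 popcount=4 -> skip
r=59=111011 popcount=5 -> KEEP
r=60=111100 popcount=4 -> skip
r=61=111101 popcount=5 -> KEEP
r=62=111110 popcount=5 -> KEEP
r=63=111111 popcount=6 -> skip
r=64=1000000 popcount=1 -> skip
r=65=1000001 popcount=2 -> skip
r=66=1000010 popcount=2 -> skip
r=67=1000011 popcount=3 -> skip
r=68=1000100 popcount=2 -> skip
r=69=1000101 popcount=3 -> skip
r=70=1000110 popcount=3 -> skip
r=71=1000111 popcount=4 -> skip
r=72=1001000 popcount=2 -> skip
r=73=1001001 popcount=3 -> skip
r=74=1001010 popcount=3 -> skip
r=75=1001011 popcount=4 -> skip
r=76=1001100 popcount=3 -> skip
r=77=1001101 popcount=4 -> skip
r=78=1001110 popcount=4 -> skip
r=79=1001111 popcount=5 -> KEEP
r=80=1010000 popcount=2 -> skip
r=81=1010001 popcount=3 -> skip
r=82=1010010 popcount=3 -> skip
r=83=1010011 popcount=4 -> skip
r=84=1010100 popcount=3 -> skip
r=85=1010101 popcount=4 -> skip
r=86=1010110 popcount=4 -> skip
r=87=1010111 popcount=5 -> KEEP
Kept rows: 47 55 59 61 62 79 87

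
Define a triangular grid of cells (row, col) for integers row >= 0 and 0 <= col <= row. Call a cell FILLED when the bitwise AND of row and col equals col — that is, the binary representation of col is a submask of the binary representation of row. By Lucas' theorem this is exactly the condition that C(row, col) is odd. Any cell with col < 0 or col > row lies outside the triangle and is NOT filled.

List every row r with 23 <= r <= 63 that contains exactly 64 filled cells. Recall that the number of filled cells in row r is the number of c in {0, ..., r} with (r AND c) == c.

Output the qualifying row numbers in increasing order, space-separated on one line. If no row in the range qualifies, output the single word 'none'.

Row r has 2^popcount(r) filled cells, so we need popcount(r) = log2(64) = 6.
Scan r = 23..63 and keep those with exactly 6 one-bits:
r=23=10111 popcount=4 -> skip
r=24=11000 popcount=2 -> skip
r=25=11001 popcount=3 -> skip
r=26=11010 popcount=3 -> skip
r=27=11011 popcount=4 -> skip
r=28=11100 popcount=3 -> skip
r=29=11101 popcount=4 -> skip
r=30=11110 popcount=4 -> skip
r=31=11111 popcount=5 -> skip
r=32=100000 popcount=1 -> skip
r=33=100001 popcount=2 -> skip
r=34=100010 popcount=2 -> skip
r=35=100011 popcount=3 -> skip
r=36=100100 popcount=2 -> skip
r=37=100101 popcount=3 -> skip
r=38=100110 popcount=3 -> skip
r=39=100111 popcount=4 -> skip
r=40=101000 popcount=2 -> skip
r=41=101001 popcount=3 -> skip
r=42=101010 popcount=3 -> skip
r=43=101011 popcount=4 -> skip
r=44=101100 popcount=3 -> skip
r=45=101101 popcount=4 -> skip
r=46=101110 popcount=4 -> skip
r=47=101111 popcount=5 -> skip
r=48=110000 popcount=2 -> skip
r=49=110001 popcount=3 -> skip
r=50=110010 popcount=3 -> skip
r=51=110011 popcount=4 -> skip
r=52=110100 popcount=3 -> skip
r=53=110101 popcount=4 -> skip
r=54=110110 popcount=4 -> skip
r=55=110111 popcount=5 -> skip
r=56=111000 popcount=3 -> skip
r=57=111001 popcount=4 -> skip
r=58=111010 popcount=4 -> skip
r=59=111011 popcount=5 -> skip
r=60=111100 popcount=4 -> skip
r=61=111101 popcount=5 -> skip
r=62=111110 popcount=5 -> skip
r=63=111111 popcount=6 -> KEEP
Kept rows: 63

Answer: 63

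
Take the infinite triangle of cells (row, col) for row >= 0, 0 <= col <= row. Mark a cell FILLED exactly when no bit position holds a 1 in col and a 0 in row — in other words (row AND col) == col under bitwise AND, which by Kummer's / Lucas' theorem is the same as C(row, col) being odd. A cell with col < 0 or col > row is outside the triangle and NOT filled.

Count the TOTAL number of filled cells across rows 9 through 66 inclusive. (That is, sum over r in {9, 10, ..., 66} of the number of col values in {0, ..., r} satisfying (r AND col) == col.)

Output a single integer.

r9=1001 pc2: +4 =4
r10=1010 pc2: +4 =8
r11=1011 pc3: +8 =16
r12=1100 pc2: +4 =20
r13=1101 pc3: +8 =28
r14=1110 pc3: +8 =36
r15=1111 pc4: +16 =52
r16=10000 pc1: +2 =54
r17=10001 pc2: +4 =58
r18=10010 pc2: +4 =62
r19=10011 pc3: +8 =70
r20=10100 pc2: +4 =74
r21=10101 pc3: +8 =82
r22=10110 pc3: +8 =90
r23=10111 pc4: +16 =106
r24=11000 pc2: +4 =110
r25=11001 pc3: +8 =118
r26=11010 pc3: +8 =126
r27=11011 pc4: +16 =142
r28=11100 pc3: +8 =150
r29=11101 pc4: +16 =166
r30=11110 pc4: +16 =182
r31=11111 pc5: +32 =214
r32=100000 pc1: +2 =216
r33=100001 pc2: +4 =220
r34=100010 pc2: +4 =224
r35=100011 pc3: +8 =232
r36=100100 pc2: +4 =236
r37=100101 pc3: +8 =244
r38=100110 pc3: +8 =252
r39=100111 pc4: +16 =268
r40=101000 pc2: +4 =272
r41=101001 pc3: +8 =280
r42=101010 pc3: +8 =288
r43=101011 pc4: +16 =304
r44=101100 pc3: +8 =312
r45=101101 pc4: +16 =328
r46=101110 pc4: +16 =344
r47=101111 pc5: +32 =376
r48=110000 pc2: +4 =380
r49=110001 pc3: +8 =388
r50=110010 pc3: +8 =396
r51=110011 pc4: +16 =412
r52=110100 pc3: +8 =420
r53=110101 pc4: +16 =436
r54=110110 pc4: +16 =452
r55=110111 pc5: +32 =484
r56=111000 pc3: +8 =492
r57=111001 pc4: +16 =508
r58=111010 pc4: +16 =524
r59=111011 pc5: +32 =556
r60=111100 pc4: +16 =572
r61=111101 pc5: +32 =604
r62=111110 pc5: +32 =636
r63=111111 pc6: +64 =700
r64=1000000 pc1: +2 =702
r65=1000001 pc2: +4 =706
r66=1000010 pc2: +4 =710

Answer: 710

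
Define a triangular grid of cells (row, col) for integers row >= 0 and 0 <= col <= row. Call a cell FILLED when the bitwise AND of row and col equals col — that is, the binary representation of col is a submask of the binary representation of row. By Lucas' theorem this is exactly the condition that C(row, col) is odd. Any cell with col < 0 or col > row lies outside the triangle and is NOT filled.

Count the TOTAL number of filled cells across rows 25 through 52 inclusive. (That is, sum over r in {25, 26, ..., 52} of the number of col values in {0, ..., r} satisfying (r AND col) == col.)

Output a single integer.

Answer: 310

Derivation:
r25=11001 pc3: +8 =8
r26=11010 pc3: +8 =16
r27=11011 pc4: +16 =32
r28=11100 pc3: +8 =40
r29=11101 pc4: +16 =56
r30=11110 pc4: +16 =72
r31=11111 pc5: +32 =104
r32=100000 pc1: +2 =106
r33=100001 pc2: +4 =110
r34=100010 pc2: +4 =114
r35=100011 pc3: +8 =122
r36=100100 pc2: +4 =126
r37=100101 pc3: +8 =134
r38=100110 pc3: +8 =142
r39=100111 pc4: +16 =158
r40=101000 pc2: +4 =162
r41=101001 pc3: +8 =170
r42=101010 pc3: +8 =178
r43=101011 pc4: +16 =194
r44=101100 pc3: +8 =202
r45=101101 pc4: +16 =218
r46=101110 pc4: +16 =234
r47=101111 pc5: +32 =266
r48=110000 pc2: +4 =270
r49=110001 pc3: +8 =278
r50=110010 pc3: +8 =286
r51=110011 pc4: +16 =302
r52=110100 pc3: +8 =310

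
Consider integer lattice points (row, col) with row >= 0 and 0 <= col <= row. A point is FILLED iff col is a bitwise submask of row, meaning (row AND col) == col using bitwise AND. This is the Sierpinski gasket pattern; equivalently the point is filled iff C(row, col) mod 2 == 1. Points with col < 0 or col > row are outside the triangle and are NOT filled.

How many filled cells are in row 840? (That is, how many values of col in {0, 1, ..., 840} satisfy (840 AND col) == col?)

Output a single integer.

Answer: 16

Derivation:
840 in binary = 1101001000
popcount(840) = number of 1-bits in 1101001000 = 4
A col c satisfies (840 AND c) == c iff every set bit of c is also set in 840; each of the 4 set bits of 840 can independently be on or off in c.
count = 2^4 = 16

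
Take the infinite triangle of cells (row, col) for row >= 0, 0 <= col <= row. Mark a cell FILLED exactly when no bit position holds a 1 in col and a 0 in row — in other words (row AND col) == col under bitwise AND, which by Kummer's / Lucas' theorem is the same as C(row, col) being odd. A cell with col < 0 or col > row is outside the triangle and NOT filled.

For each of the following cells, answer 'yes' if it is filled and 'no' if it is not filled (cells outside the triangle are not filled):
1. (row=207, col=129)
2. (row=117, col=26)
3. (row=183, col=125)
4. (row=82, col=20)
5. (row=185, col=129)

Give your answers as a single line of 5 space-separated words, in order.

(207,129): row=0b11001111, col=0b10000001, row AND col = 0b10000001 = 129; 129 == 129 -> filled
(117,26): row=0b1110101, col=0b11010, row AND col = 0b10000 = 16; 16 != 26 -> empty
(183,125): row=0b10110111, col=0b1111101, row AND col = 0b110101 = 53; 53 != 125 -> empty
(82,20): row=0b1010010, col=0b10100, row AND col = 0b10000 = 16; 16 != 20 -> empty
(185,129): row=0b10111001, col=0b10000001, row AND col = 0b10000001 = 129; 129 == 129 -> filled

Answer: yes no no no yes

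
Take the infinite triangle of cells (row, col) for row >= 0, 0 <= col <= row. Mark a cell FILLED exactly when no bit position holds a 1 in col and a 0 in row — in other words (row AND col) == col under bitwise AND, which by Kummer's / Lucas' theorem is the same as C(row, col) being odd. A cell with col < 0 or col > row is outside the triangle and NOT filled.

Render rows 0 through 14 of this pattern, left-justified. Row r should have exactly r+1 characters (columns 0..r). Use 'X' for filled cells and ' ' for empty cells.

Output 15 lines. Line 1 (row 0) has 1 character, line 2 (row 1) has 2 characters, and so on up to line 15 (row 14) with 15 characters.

r0=0: X
r1=1: XX
r2=10: X X
r3=11: XXXX
r4=100: X   X
r5=101: XX  XX
r6=110: X X X X
r7=111: XXXXXXXX
r8=1000: X       X
r9=1001: XX      XX
r10=1010: X X     X X
r11=1011: XXXX    XXXX
r12=1100: X   X   X   X
r13=1101: XX  XX  XX  XX
r14=1110: X X X X X X X X

Answer: X
XX
X X
XXXX
X   X
XX  XX
X X X X
XXXXXXXX
X       X
XX      XX
X X     X X
XXXX    XXXX
X   X   X   X
XX  XX  XX  XX
X X X X X X X X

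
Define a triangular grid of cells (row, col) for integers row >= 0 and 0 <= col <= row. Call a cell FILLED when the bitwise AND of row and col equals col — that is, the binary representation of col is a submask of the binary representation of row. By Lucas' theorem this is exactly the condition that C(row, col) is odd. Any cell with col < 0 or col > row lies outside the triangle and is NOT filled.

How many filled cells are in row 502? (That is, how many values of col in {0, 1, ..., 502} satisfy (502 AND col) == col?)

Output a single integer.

502 in binary = 111110110
popcount(502) = number of 1-bits in 111110110 = 7
A col c satisfies (502 AND c) == c iff every set bit of c is also set in 502; each of the 7 set bits of 502 can independently be on or off in c.
count = 2^7 = 128

Answer: 128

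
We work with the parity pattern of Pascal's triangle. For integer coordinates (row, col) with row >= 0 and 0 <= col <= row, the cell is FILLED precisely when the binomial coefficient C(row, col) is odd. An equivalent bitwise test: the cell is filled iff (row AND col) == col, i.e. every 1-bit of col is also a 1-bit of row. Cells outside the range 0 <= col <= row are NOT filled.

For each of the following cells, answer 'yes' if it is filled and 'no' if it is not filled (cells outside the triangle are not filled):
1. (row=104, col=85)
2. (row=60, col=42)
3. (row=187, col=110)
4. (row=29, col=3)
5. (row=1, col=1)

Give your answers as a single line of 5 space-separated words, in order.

Answer: no no no no yes

Derivation:
(104,85): row=0b1101000, col=0b1010101, row AND col = 0b1000000 = 64; 64 != 85 -> empty
(60,42): row=0b111100, col=0b101010, row AND col = 0b101000 = 40; 40 != 42 -> empty
(187,110): row=0b10111011, col=0b1101110, row AND col = 0b101010 = 42; 42 != 110 -> empty
(29,3): row=0b11101, col=0b11, row AND col = 0b1 = 1; 1 != 3 -> empty
(1,1): row=0b1, col=0b1, row AND col = 0b1 = 1; 1 == 1 -> filled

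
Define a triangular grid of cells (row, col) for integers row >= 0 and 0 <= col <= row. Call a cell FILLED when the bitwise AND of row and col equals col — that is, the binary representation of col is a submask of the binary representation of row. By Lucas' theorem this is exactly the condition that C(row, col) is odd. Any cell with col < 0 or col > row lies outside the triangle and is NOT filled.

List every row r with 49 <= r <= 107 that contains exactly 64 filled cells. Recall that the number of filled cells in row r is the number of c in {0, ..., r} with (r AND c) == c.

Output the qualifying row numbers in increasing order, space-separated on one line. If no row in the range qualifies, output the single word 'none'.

Row r has 2^popcount(r) filled cells, so we need popcount(r) = log2(64) = 6.
Scan r = 49..107 and keep those with exactly 6 one-bits:
r=49=110001 popcount=3 -> skip
r=50=110010 popcount=3 -> skip
r=51=110011 popcount=4 -> skip
r=52=110100 popcount=3 -> skip
r=53=110101 popcount=4 -> skip
r=54=110110 popcount=4 -> skip
r=55=110111 popcount=5 -> skip
r=56=111000 popcount=3 -> skip
r=57=111001 popcount=4 -> skip
r=58=111010 popcount=4 -> skip
r=59=111011 popcount=5 -> skip
r=60=111100 popcount=4 -> skip
r=61=111101 popcount=5 -> skip
r=62=111110 popcount=5 -> skip
r=63=111111 popcount=6 -> KEEP
r=64=1000000 popcount=1 -> skip
r=65=1000001 popcount=2 -> skip
r=66=1000010 popcount=2 -> skip
r=67=1000011 popcount=3 -> skip
r=68=1000100 popcount=2 -> skip
r=69=1000101 popcount=3 -> skip
r=70=1000110 popcount=3 -> skip
r=71=1000111 popcount=4 -> skip
r=72=1001000 popcount=2 -> skip
r=73=1001001 popcount=3 -> skip
r=74=1001010 popcount=3 -> skip
r=75=1001011 popcount=4 -> skip
r=76=1001100 popcount=3 -> skip
r=77=1001101 popcount=4 -> skip
r=78=1001110 popcount=4 -> skip
r=79=1001111 popcount=5 -> skip
r=80=1010000 popcount=2 -> skip
r=81=1010001 popcount=3 -> skip
r=82=1010010 popcount=3 -> skip
r=83=1010011 popcount=4 -> skip
r=84=1010100 popcount=3 -> skip
r=85=1010101 popcount=4 -> skip
r=86=1010110 popcount=4 -> skip
r=87=1010111 popcount=5 -> skip
r=88=1011000 popcount=3 -> skip
r=89=1011001 popcount=4 -> skip
r=90=1011010 popcount=4 -> skip
r=91=1011011 popcount=5 -> skip
r=92=1011100 popcount=4 -> skip
r=93=1011101 popcount=5 -> skip
r=94=1011110 popcount=5 -> skip
r=95=1011111 popcount=6 -> KEEP
r=96=1100000 popcount=2 -> skip
r=97=1100001 popcount=3 -> skip
r=98=1100010 popcount=3 -> skip
r=99=1100011 popcount=4 -> skip
r=100=1100100 popcount=3 -> skip
r=101=1100101 popcount=4 -> skip
r=102=1100110 popcount=4 -> skip
r=103=1100111 popcount=5 -> skip
r=104=1101000 popcount=3 -> skip
r=105=1101001 popcount=4 -> skip
r=106=1101010 popcount=4 -> skip
r=107=1101011 popcount=5 -> skip
Kept rows: 63 95

Answer: 63 95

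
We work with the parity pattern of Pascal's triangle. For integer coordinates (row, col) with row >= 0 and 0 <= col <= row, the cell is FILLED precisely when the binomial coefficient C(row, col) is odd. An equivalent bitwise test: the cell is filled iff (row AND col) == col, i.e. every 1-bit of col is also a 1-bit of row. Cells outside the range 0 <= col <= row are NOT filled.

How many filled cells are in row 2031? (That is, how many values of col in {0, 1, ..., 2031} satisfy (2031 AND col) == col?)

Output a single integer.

Answer: 1024

Derivation:
2031 in binary = 11111101111
popcount(2031) = number of 1-bits in 11111101111 = 10
A col c satisfies (2031 AND c) == c iff every set bit of c is also set in 2031; each of the 10 set bits of 2031 can independently be on or off in c.
count = 2^10 = 1024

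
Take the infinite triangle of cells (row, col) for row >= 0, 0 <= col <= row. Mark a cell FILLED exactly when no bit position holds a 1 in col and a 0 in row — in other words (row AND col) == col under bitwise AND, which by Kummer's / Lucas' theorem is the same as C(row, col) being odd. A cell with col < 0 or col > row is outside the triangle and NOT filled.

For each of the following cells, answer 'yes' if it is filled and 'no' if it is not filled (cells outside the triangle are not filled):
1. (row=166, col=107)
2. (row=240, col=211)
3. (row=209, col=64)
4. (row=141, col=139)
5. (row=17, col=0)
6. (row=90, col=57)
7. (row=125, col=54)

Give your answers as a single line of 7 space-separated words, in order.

(166,107): row=0b10100110, col=0b1101011, row AND col = 0b100010 = 34; 34 != 107 -> empty
(240,211): row=0b11110000, col=0b11010011, row AND col = 0b11010000 = 208; 208 != 211 -> empty
(209,64): row=0b11010001, col=0b1000000, row AND col = 0b1000000 = 64; 64 == 64 -> filled
(141,139): row=0b10001101, col=0b10001011, row AND col = 0b10001001 = 137; 137 != 139 -> empty
(17,0): row=0b10001, col=0b0, row AND col = 0b0 = 0; 0 == 0 -> filled
(90,57): row=0b1011010, col=0b111001, row AND col = 0b11000 = 24; 24 != 57 -> empty
(125,54): row=0b1111101, col=0b110110, row AND col = 0b110100 = 52; 52 != 54 -> empty

Answer: no no yes no yes no no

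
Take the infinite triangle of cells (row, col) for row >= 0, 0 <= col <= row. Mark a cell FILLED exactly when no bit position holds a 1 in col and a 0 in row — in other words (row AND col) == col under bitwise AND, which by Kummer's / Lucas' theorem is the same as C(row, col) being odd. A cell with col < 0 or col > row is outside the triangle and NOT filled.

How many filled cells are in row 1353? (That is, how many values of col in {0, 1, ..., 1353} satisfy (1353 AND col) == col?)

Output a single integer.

1353 in binary = 10101001001
popcount(1353) = number of 1-bits in 10101001001 = 5
A col c satisfies (1353 AND c) == c iff every set bit of c is also set in 1353; each of the 5 set bits of 1353 can independently be on or off in c.
count = 2^5 = 32

Answer: 32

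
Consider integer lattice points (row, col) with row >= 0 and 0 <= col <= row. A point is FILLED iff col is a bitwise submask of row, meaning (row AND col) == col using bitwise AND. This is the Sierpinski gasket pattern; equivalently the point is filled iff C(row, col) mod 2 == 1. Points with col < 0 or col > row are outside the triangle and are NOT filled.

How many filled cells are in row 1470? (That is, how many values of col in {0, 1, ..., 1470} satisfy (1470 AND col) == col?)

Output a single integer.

1470 in binary = 10110111110
popcount(1470) = number of 1-bits in 10110111110 = 8
A col c satisfies (1470 AND c) == c iff every set bit of c is also set in 1470; each of the 8 set bits of 1470 can independently be on or off in c.
count = 2^8 = 256

Answer: 256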